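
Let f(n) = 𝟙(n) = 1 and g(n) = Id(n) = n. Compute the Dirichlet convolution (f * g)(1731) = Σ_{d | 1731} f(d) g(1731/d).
(𝟙 * Id)(1731) = 2312

Divisors of 1731: [1, 3, 577, 1731]. For each d | 1731:
  d = 1: 𝟙(1) · Id(1731/1) = 1 · 1731 = 1731
  d = 3: 𝟙(3) · Id(1731/3) = 1 · 577 = 577
  d = 577: 𝟙(577) · Id(1731/577) = 1 · 3 = 3
  d = 1731: 𝟙(1731) · Id(1731/1731) = 1 · 1 = 1
Summing: (𝟙 * Id)(1731) = 1731 + 577 + 3 + 1 = 2312.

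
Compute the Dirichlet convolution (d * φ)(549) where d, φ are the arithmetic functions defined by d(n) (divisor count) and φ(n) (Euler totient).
(d * φ)(549) = 806

Divisors of 549: [1, 3, 9, 61, 183, 549]. For each d | 549:
  d = 1: d(1) · φ(549/1) = 1 · 360 = 360
  d = 3: d(3) · φ(549/3) = 2 · 120 = 240
  d = 9: d(9) · φ(549/9) = 3 · 60 = 180
  d = 61: d(61) · φ(549/61) = 2 · 6 = 12
  d = 183: d(183) · φ(549/183) = 4 · 2 = 8
  d = 549: d(549) · φ(549/549) = 6 · 1 = 6
Summing: (d * φ)(549) = 360 + 240 + 180 + 12 + 8 + 6 = 806.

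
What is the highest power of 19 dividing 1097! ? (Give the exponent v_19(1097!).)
v_19(1097!) = 60

Legendre's formula: v_p(n!) = Σ_{k ≥ 1} ⌊n / p^k⌋. For p = 19, n = 1097, the terms are:
  ⌊1097/19^1⌋ = ⌊1097/19⌋ = 57
  ⌊1097/19^2⌋ = ⌊1097/361⌋ = 3
(the next term ⌊1097/19^3⌋ = 0, terminating the sum). Summing: v_19(1097!) = 57 + 3 = 60.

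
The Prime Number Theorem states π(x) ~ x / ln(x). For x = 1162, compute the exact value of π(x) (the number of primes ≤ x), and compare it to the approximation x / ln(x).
π(1162) = 191;  x/ln(x) ≈ 164.64;  relative error ≈ 13.80%.

Directly count primes up to 1162: π(1162) = 191. The PNT approximation gives 1162/ln(1162) ≈ 1162/7.05790 ≈ 164.64. Relative error (π(x) − x/ln(x)) / π(x) ≈ 13.80%; the approximation is known to undercount slightly (Li(x) is a better estimate).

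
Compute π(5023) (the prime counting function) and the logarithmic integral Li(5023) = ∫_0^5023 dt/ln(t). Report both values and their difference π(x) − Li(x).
π(5023) = 674;  Li(5023) ≈ 686.98;  π(x) − Li(x) ≈ -12.98.

Direct count of primes ≤ 5023 gives π(5023) = 674. Numerical evaluation of the logarithmic integral gives Li(5023) ≈ 686.98. The difference π(x) − Li(x) ≈ -12.98 is typically negative for small/moderate x (Li(x) overestimates), though Littlewood's theorem shows this sign changes infinitely often.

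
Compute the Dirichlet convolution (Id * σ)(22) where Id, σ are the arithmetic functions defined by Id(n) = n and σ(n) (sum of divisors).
(Id * σ)(22) = 115

Divisors of 22: [1, 2, 11, 22]. For each d | 22:
  d = 1: Id(1) · σ(22/1) = 1 · 36 = 36
  d = 2: Id(2) · σ(22/2) = 2 · 12 = 24
  d = 11: Id(11) · σ(22/11) = 11 · 3 = 33
  d = 22: Id(22) · σ(22/22) = 22 · 1 = 22
Summing: (Id * σ)(22) = 36 + 24 + 33 + 22 = 115.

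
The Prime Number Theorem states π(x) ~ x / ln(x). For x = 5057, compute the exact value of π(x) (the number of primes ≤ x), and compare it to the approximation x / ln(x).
π(5057) = 676;  x/ln(x) ≈ 592.95;  relative error ≈ 12.29%.

Directly count primes up to 5057: π(5057) = 676. The PNT approximation gives 5057/ln(5057) ≈ 5057/8.52853 ≈ 592.95. Relative error (π(x) − x/ln(x)) / π(x) ≈ 12.29%; the approximation is known to undercount slightly (Li(x) is a better estimate).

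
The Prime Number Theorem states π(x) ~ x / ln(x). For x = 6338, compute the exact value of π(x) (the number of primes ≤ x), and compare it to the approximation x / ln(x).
π(6338) = 825;  x/ln(x) ≈ 723.99;  relative error ≈ 12.24%.

Directly count primes up to 6338: π(6338) = 825. The PNT approximation gives 6338/ln(6338) ≈ 6338/8.75432 ≈ 723.99. Relative error (π(x) − x/ln(x)) / π(x) ≈ 12.24%; the approximation is known to undercount slightly (Li(x) is a better estimate).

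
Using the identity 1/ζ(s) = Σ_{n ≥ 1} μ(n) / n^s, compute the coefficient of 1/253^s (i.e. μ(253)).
μ(253) = 1

Factor n = 253 = 11 · 23. μ(n) = 0 if any exponent ≥ 2 (not squarefree); otherwise μ(n) = (−1)^{ω(n)} where ω(n) is the number of distinct prime factors. Applying: μ(253) = 1.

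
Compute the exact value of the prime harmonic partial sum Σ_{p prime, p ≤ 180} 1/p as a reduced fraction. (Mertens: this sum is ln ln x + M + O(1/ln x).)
Σ 1/p = 57342808417705079663327936281722405984299104369358607649920332497341973/29819592777931214269172453467810429868925511217482600306406141434158090

π(180) = 41, so the primes ≤ 180 are [2, 3, 5, 7, 11, 13, 17, 19, 23, 29, 31, 37, 41, 43, 47, 53, 59, 61, 67, 71, 73, 79, 83, 89, 97, 101, 103, 107, 109, 113, 127, 131, 137, 139, 149, 151, 157, 163, 167, 173, 179]. Summing 1/p over these primes: 57342808417705079663327936281722405984299104369358607649920332497341973/29819592777931214269172453467810429868925511217482600306406141434158090 ≈ 1.9230. Mertens estimate ln ln(180) + 0.2615 ≈ 1.9088.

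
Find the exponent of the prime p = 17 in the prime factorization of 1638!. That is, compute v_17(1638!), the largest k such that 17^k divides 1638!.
v_17(1638!) = 101

Legendre's formula: v_p(n!) = Σ_{k ≥ 1} ⌊n / p^k⌋. For p = 17, n = 1638, the terms are:
  ⌊1638/17^1⌋ = ⌊1638/17⌋ = 96
  ⌊1638/17^2⌋ = ⌊1638/289⌋ = 5
(the next term ⌊1638/17^3⌋ = 0, terminating the sum). Summing: v_17(1638!) = 96 + 5 = 101.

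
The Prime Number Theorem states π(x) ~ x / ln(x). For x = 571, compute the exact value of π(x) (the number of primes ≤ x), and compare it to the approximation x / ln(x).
π(571) = 105;  x/ln(x) ≈ 89.96;  relative error ≈ 14.33%.

Directly count primes up to 571: π(571) = 105. The PNT approximation gives 571/ln(571) ≈ 571/6.34739 ≈ 89.96. Relative error (π(x) − x/ln(x)) / π(x) ≈ 14.33%; the approximation is known to undercount slightly (Li(x) is a better estimate).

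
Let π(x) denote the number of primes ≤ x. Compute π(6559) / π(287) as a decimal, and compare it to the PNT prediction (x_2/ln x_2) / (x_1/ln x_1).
π(6559)/π(287) = 847/61 ≈ 13.8852;  PNT prediction ≈ 14.7168.

π(287) = 61 and π(6559) = 847, so π(6559)/π(287) ≈ 13.8852. The PNT-predicted ratio is (6559/ln(6559)) / (287/ln(287)) ≈ 14.7168. The two agree to within a few percent, as expected.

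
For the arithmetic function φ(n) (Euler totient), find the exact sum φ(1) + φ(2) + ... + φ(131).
Σ_{n ≤ 131} φ(n) = 5284

Compute φ(n) for each 1 ≤ n ≤ 131: φ(1) = 1, φ(2) = 1, φ(3) = 2, φ(4) = 2, φ(5) = 4, φ(6) = 2, φ(7) = 6, φ(8) = 4, φ(9) = 6, φ(10) = 4, φ(11) = 10, φ(12) = 4, φ(13) = 12, φ(14) = 6, φ(15) = 8, φ(16) = 8, φ(17) = 16, φ(18) = 6, φ(19) = 18, φ(20) = 8, φ(21) = 12, φ(22) = 10, φ(23) = 22, φ(24) = 8, φ(25) = 20, φ(26) = 12, φ(27) = 18, φ(28) = 12, φ(29) = 28, φ(30) = 8, φ(31) = 30, φ(32) = 16, φ(33) = 20, φ(34) = 16, φ(35) = 24, φ(36) = 12, φ(37) = 36, φ(38) = 18, φ(39) = 24, φ(40) = 16, φ(41) = 40, φ(42) = 12, φ(43) = 42, φ(44) = 20, φ(45) = 24, φ(46) = 22, φ(47) = 46, φ(48) = 16, φ(49) = 42, φ(50) = 20, φ(51) = 32, φ(52) = 24, φ(53) = 52, φ(54) = 18, φ(55) = 40, φ(56) = 24, φ(57) = 36, φ(58) = 28, φ(59) = 58, φ(60) = 16, φ(61) = 60, φ(62) = 30, φ(63) = 36, φ(64) = 32, φ(65) = 48, φ(66) = 20, φ(67) = 66, φ(68) = 32, φ(69) = 44, φ(70) = 24, φ(71) = 70, φ(72) = 24, φ(73) = 72, φ(74) = 36, φ(75) = 40, φ(76) = 36, φ(77) = 60, φ(78) = 24, φ(79) = 78, φ(80) = 32, φ(81) = 54, φ(82) = 40, φ(83) = 82, φ(84) = 24, φ(85) = 64, φ(86) = 42, φ(87) = 56, φ(88) = 40, φ(89) = 88, φ(90) = 24, φ(91) = 72, φ(92) = 44, φ(93) = 60, φ(94) = 46, φ(95) = 72, φ(96) = 32, φ(97) = 96, φ(98) = 42, φ(99) = 60, φ(100) = 40, φ(101) = 100, φ(102) = 32, φ(103) = 102, φ(104) = 48, φ(105) = 48, φ(106) = 52, φ(107) = 106, φ(108) = 36, φ(109) = 108, φ(110) = 40, φ(111) = 72, φ(112) = 48, φ(113) = 112, φ(114) = 36, φ(115) = 88, φ(116) = 56, φ(117) = 72, φ(118) = 58, φ(119) = 96, φ(120) = 32, φ(121) = 110, φ(122) = 60, φ(123) = 80, φ(124) = 60, φ(125) = 100, φ(126) = 36, φ(127) = 126, φ(128) = 64, φ(129) = 84, φ(130) = 48, φ(131) = 130. Summing all 131 values: 5284. (Average order: Σ_{n ≤ x} φ(n) ~ (3/π²) x². For x = 131, (3/π²)·131² ≈ 5216.32.)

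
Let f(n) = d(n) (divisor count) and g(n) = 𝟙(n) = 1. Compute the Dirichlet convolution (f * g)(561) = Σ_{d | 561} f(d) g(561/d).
(d * 𝟙)(561) = 27

Divisors of 561: [1, 3, 11, 17, 33, 51, 187, 561]. For each d | 561:
  d = 1: d(1) · 𝟙(561/1) = 1 · 1 = 1
  d = 3: d(3) · 𝟙(561/3) = 2 · 1 = 2
  d = 11: d(11) · 𝟙(561/11) = 2 · 1 = 2
  d = 17: d(17) · 𝟙(561/17) = 2 · 1 = 2
  d = 33: d(33) · 𝟙(561/33) = 4 · 1 = 4
  d = 51: d(51) · 𝟙(561/51) = 4 · 1 = 4
  d = 187: d(187) · 𝟙(561/187) = 4 · 1 = 4
  d = 561: d(561) · 𝟙(561/561) = 8 · 1 = 8
Summing: (d * 𝟙)(561) = 1 + 2 + 2 + 2 + 4 + 4 + 4 + 8 = 27.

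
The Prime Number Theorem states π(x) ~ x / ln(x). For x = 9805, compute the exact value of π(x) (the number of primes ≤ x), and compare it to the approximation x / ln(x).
π(9805) = 1209;  x/ln(x) ≈ 1066.85;  relative error ≈ 11.76%.

Directly count primes up to 9805: π(9805) = 1209. The PNT approximation gives 9805/ln(9805) ≈ 9805/9.19065 ≈ 1066.85. Relative error (π(x) − x/ln(x)) / π(x) ≈ 11.76%; the approximation is known to undercount slightly (Li(x) is a better estimate).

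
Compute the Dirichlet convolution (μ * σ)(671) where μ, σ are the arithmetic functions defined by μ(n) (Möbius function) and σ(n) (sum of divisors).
(μ * σ)(671) = 671

Divisors of 671: [1, 11, 61, 671]. For each d | 671:
  d = 1: μ(1) · σ(671/1) = 1 · 744 = 744
  d = 11: μ(11) · σ(671/11) = -1 · 62 = -62
  d = 61: μ(61) · σ(671/61) = -1 · 12 = -12
  d = 671: μ(671) · σ(671/671) = 1 · 1 = 1
Summing: (μ * σ)(671) = 744 + -62 + -12 + 1 = 671.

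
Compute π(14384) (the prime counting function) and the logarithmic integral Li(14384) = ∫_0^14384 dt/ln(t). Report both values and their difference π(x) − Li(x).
π(14384) = 1684;  Li(14384) ≈ 1712.42;  π(x) − Li(x) ≈ -28.42.

Direct count of primes ≤ 14384 gives π(14384) = 1684. Numerical evaluation of the logarithmic integral gives Li(14384) ≈ 1712.42. The difference π(x) − Li(x) ≈ -28.42 is typically negative for small/moderate x (Li(x) overestimates), though Littlewood's theorem shows this sign changes infinitely often.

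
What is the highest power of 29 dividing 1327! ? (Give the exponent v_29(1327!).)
v_29(1327!) = 46

Legendre's formula: v_p(n!) = Σ_{k ≥ 1} ⌊n / p^k⌋. For p = 29, n = 1327, the terms are:
  ⌊1327/29^1⌋ = ⌊1327/29⌋ = 45
  ⌊1327/29^2⌋ = ⌊1327/841⌋ = 1
(the next term ⌊1327/29^3⌋ = 0, terminating the sum). Summing: v_29(1327!) = 45 + 1 = 46.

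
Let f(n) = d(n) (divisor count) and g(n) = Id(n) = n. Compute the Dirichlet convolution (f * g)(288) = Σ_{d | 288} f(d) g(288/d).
(d * Id)(288) = 2160

Divisors of 288: [1, 2, 3, 4, 6, 8, 9, 12, 16, 18, 24, 32, 36, 48, 72, 96, 144, 288]. For each d | 288:
  d = 1: d(1) · Id(288/1) = 1 · 288 = 288
  d = 2: d(2) · Id(288/2) = 2 · 144 = 288
  d = 3: d(3) · Id(288/3) = 2 · 96 = 192
  d = 4: d(4) · Id(288/4) = 3 · 72 = 216
  d = 6: d(6) · Id(288/6) = 4 · 48 = 192
  d = 8: d(8) · Id(288/8) = 4 · 36 = 144
  d = 9: d(9) · Id(288/9) = 3 · 32 = 96
  d = 12: d(12) · Id(288/12) = 6 · 24 = 144
  d = 16: d(16) · Id(288/16) = 5 · 18 = 90
  d = 18: d(18) · Id(288/18) = 6 · 16 = 96
  d = 24: d(24) · Id(288/24) = 8 · 12 = 96
  d = 32: d(32) · Id(288/32) = 6 · 9 = 54
  d = 36: d(36) · Id(288/36) = 9 · 8 = 72
  d = 48: d(48) · Id(288/48) = 10 · 6 = 60
  d = 72: d(72) · Id(288/72) = 12 · 4 = 48
  d = 96: d(96) · Id(288/96) = 12 · 3 = 36
  d = 144: d(144) · Id(288/144) = 15 · 2 = 30
  d = 288: d(288) · Id(288/288) = 18 · 1 = 18
Summing: (d * Id)(288) = 288 + 288 + 192 + 216 + 192 + 144 + 96 + 144 + 90 + 96 + 96 + 54 + 72 + 60 + 48 + 36 + 30 + 18 = 2160.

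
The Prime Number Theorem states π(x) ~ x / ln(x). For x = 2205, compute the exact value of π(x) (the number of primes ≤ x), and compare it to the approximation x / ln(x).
π(2205) = 328;  x/ln(x) ≈ 286.42;  relative error ≈ 12.68%.

Directly count primes up to 2205: π(2205) = 328. The PNT approximation gives 2205/ln(2205) ≈ 2205/7.69848 ≈ 286.42. Relative error (π(x) − x/ln(x)) / π(x) ≈ 12.68%; the approximation is known to undercount slightly (Li(x) is a better estimate).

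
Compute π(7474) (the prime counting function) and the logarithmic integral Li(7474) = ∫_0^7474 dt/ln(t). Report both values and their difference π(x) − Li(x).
π(7474) = 945;  Li(7474) ≈ 967.67;  π(x) − Li(x) ≈ -22.67.

Direct count of primes ≤ 7474 gives π(7474) = 945. Numerical evaluation of the logarithmic integral gives Li(7474) ≈ 967.67. The difference π(x) − Li(x) ≈ -22.67 is typically negative for small/moderate x (Li(x) overestimates), though Littlewood's theorem shows this sign changes infinitely often.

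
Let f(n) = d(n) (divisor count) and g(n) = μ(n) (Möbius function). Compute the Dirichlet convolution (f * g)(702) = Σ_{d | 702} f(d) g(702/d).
(d * μ)(702) = 1

Divisors of 702: [1, 2, 3, 6, 9, 13, 18, 26, 27, 39, 54, 78, 117, 234, 351, 702]. For each d | 702:
  d = 1: d(1) · μ(702/1) = 1 · 0 = 0
  d = 2: d(2) · μ(702/2) = 2 · 0 = 0
  d = 3: d(3) · μ(702/3) = 2 · 0 = 0
  d = 6: d(6) · μ(702/6) = 4 · 0 = 0
  d = 9: d(9) · μ(702/9) = 3 · -1 = -3
  d = 13: d(13) · μ(702/13) = 2 · 0 = 0
  d = 18: d(18) · μ(702/18) = 6 · 1 = 6
  d = 26: d(26) · μ(702/26) = 4 · 0 = 0
  d = 27: d(27) · μ(702/27) = 4 · 1 = 4
  d = 39: d(39) · μ(702/39) = 4 · 0 = 0
  d = 54: d(54) · μ(702/54) = 8 · -1 = -8
  d = 78: d(78) · μ(702/78) = 8 · 0 = 0
  d = 117: d(117) · μ(702/117) = 6 · 1 = 6
  d = 234: d(234) · μ(702/234) = 12 · -1 = -12
  d = 351: d(351) · μ(702/351) = 8 · -1 = -8
  d = 702: d(702) · μ(702/702) = 16 · 1 = 16
Summing: (d * μ)(702) = 0 + 0 + 0 + 0 + -3 + 0 + 6 + 0 + 4 + 0 + -8 + 0 + 6 + -12 + -8 + 16 = 1.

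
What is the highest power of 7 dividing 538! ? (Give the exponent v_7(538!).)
v_7(538!) = 87

Legendre's formula: v_p(n!) = Σ_{k ≥ 1} ⌊n / p^k⌋. For p = 7, n = 538, the terms are:
  ⌊538/7^1⌋ = ⌊538/7⌋ = 76
  ⌊538/7^2⌋ = ⌊538/49⌋ = 10
  ⌊538/7^3⌋ = ⌊538/343⌋ = 1
(the next term ⌊538/7^4⌋ = 0, terminating the sum). Summing: v_7(538!) = 76 + 10 + 1 = 87.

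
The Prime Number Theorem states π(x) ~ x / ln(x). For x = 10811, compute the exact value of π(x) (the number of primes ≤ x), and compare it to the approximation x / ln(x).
π(10811) = 1315;  x/ln(x) ≈ 1163.93;  relative error ≈ 11.49%.

Directly count primes up to 10811: π(10811) = 1315. The PNT approximation gives 10811/ln(10811) ≈ 10811/9.28832 ≈ 1163.93. Relative error (π(x) − x/ln(x)) / π(x) ≈ 11.49%; the approximation is known to undercount slightly (Li(x) is a better estimate).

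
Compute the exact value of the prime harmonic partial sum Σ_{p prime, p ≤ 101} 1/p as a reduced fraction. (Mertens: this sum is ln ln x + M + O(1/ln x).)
Σ 1/p = 422113843906354093775418512493046577809/232862364358497360900063316880507363070

π(101) = 26, so the primes ≤ 101 are [2, 3, 5, 7, 11, 13, 17, 19, 23, 29, 31, 37, 41, 43, 47, 53, 59, 61, 67, 71, 73, 79, 83, 89, 97, 101]. Summing 1/p over these primes: 422113843906354093775418512493046577809/232862364358497360900063316880507363070 ≈ 1.8127. Mertens estimate ln ln(101) + 0.2615 ≈ 1.7908.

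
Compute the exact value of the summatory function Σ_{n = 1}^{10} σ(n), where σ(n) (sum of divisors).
Σ_{n ≤ 10} σ(n) = 87

Compute σ(n) for each 1 ≤ n ≤ 10: σ(1) = 1, σ(2) = 3, σ(3) = 4, σ(4) = 7, σ(5) = 6, σ(6) = 12, σ(7) = 8, σ(8) = 15, σ(9) = 13, σ(10) = 18. Summing all 10 values: 87. (Average order: Σ_{n ≤ x} σ(n) ~ (π²/12) x². For x = 10, (π²/12)·10² ≈ 82.25.)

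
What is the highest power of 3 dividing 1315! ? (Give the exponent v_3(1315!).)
v_3(1315!) = 654

Legendre's formula: v_p(n!) = Σ_{k ≥ 1} ⌊n / p^k⌋. For p = 3, n = 1315, the terms are:
  ⌊1315/3^1⌋ = ⌊1315/3⌋ = 438
  ⌊1315/3^2⌋ = ⌊1315/9⌋ = 146
  ⌊1315/3^3⌋ = ⌊1315/27⌋ = 48
  ⌊1315/3^4⌋ = ⌊1315/81⌋ = 16
  ⌊1315/3^5⌋ = ⌊1315/243⌋ = 5
  ⌊1315/3^6⌋ = ⌊1315/729⌋ = 1
(the next term ⌊1315/3^7⌋ = 0, terminating the sum). Summing: v_3(1315!) = 438 + 146 + 48 + 16 + 5 + 1 = 654.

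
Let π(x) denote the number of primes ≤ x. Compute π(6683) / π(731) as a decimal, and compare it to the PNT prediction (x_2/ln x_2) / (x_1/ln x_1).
π(6683)/π(731) = 861/129 ≈ 6.6744;  PNT prediction ≈ 6.8452.

π(731) = 129 and π(6683) = 861, so π(6683)/π(731) ≈ 6.6744. The PNT-predicted ratio is (6683/ln(6683)) / (731/ln(731)) ≈ 6.8452. The two agree to within a few percent, as expected.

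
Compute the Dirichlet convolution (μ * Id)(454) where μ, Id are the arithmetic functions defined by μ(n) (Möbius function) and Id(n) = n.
(μ * Id)(454) = 226

Divisors of 454: [1, 2, 227, 454]. For each d | 454:
  d = 1: μ(1) · Id(454/1) = 1 · 454 = 454
  d = 2: μ(2) · Id(454/2) = -1 · 227 = -227
  d = 227: μ(227) · Id(454/227) = -1 · 2 = -2
  d = 454: μ(454) · Id(454/454) = 1 · 1 = 1
Summing: (μ * Id)(454) = 454 + -227 + -2 + 1 = 226.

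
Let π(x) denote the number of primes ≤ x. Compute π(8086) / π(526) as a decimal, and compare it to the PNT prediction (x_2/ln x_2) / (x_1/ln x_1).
π(8086)/π(526) = 1015/99 ≈ 10.2525;  PNT prediction ≈ 10.7041.

π(526) = 99 and π(8086) = 1015, so π(8086)/π(526) ≈ 10.2525. The PNT-predicted ratio is (8086/ln(8086)) / (526/ln(526)) ≈ 10.7041. The two agree to within a few percent, as expected.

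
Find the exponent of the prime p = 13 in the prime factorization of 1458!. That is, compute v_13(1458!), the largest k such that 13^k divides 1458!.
v_13(1458!) = 120

Legendre's formula: v_p(n!) = Σ_{k ≥ 1} ⌊n / p^k⌋. For p = 13, n = 1458, the terms are:
  ⌊1458/13^1⌋ = ⌊1458/13⌋ = 112
  ⌊1458/13^2⌋ = ⌊1458/169⌋ = 8
(the next term ⌊1458/13^3⌋ = 0, terminating the sum). Summing: v_13(1458!) = 112 + 8 = 120.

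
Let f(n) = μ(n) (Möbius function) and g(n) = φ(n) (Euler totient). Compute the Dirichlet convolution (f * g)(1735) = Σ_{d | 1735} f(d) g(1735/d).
(μ * φ)(1735) = 1035

Divisors of 1735: [1, 5, 347, 1735]. For each d | 1735:
  d = 1: μ(1) · φ(1735/1) = 1 · 1384 = 1384
  d = 5: μ(5) · φ(1735/5) = -1 · 346 = -346
  d = 347: μ(347) · φ(1735/347) = -1 · 4 = -4
  d = 1735: μ(1735) · φ(1735/1735) = 1 · 1 = 1
Summing: (μ * φ)(1735) = 1384 + -346 + -4 + 1 = 1035.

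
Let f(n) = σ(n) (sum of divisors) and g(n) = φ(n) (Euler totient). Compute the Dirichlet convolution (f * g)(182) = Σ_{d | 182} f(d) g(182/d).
(σ * φ)(182) = 1456

Divisors of 182: [1, 2, 7, 13, 14, 26, 91, 182]. For each d | 182:
  d = 1: σ(1) · φ(182/1) = 1 · 72 = 72
  d = 2: σ(2) · φ(182/2) = 3 · 72 = 216
  d = 7: σ(7) · φ(182/7) = 8 · 12 = 96
  d = 13: σ(13) · φ(182/13) = 14 · 6 = 84
  d = 14: σ(14) · φ(182/14) = 24 · 12 = 288
  d = 26: σ(26) · φ(182/26) = 42 · 6 = 252
  d = 91: σ(91) · φ(182/91) = 112 · 1 = 112
  d = 182: σ(182) · φ(182/182) = 336 · 1 = 336
Summing: (σ * φ)(182) = 72 + 216 + 96 + 84 + 288 + 252 + 112 + 336 = 1456.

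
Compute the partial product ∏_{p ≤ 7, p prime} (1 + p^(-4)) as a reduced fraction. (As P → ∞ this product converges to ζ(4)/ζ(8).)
∏ = 262011361/243101250

The primes p ≤ 7 are [2, 3, 5, 7]. For each, (1 + 1/p^4) = (p^4 + 1)/p^4. Multiplying these fractions over p ∈ [2, 3, 5, 7] gives 262011361/243101250. (In the limit P → ∞ this tends to ζ(4)/ζ(8).)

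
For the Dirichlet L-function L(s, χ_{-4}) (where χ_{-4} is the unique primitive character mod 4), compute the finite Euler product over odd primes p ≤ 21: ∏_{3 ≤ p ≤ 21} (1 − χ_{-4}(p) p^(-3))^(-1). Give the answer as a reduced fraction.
∏ = 2463517706231725/2542314678779904

The odd primes p ≤ 21 are [3, 5, 7, 11, 13, 17, 19]. For each, χ(p) = 1 if p ≡ 1 mod 4, χ(p) = −1 if p ≡ 3 mod 4. Taking (1 − χ(p)/p^3)^(-1) = p^3/(p^3 − χ(p)): (1 − (-1)/3^3)^(-1) · (1 − (1)/5^3)^(-1) · (1 − (-1)/7^3)^(-1) · (1 − (-1)/11^3)^(-1) · (1 − (1)/13^3)^(-1) · (1 − (1)/17^3)^(-1) · (1 − (-1)/19^3)^(-1) = 2463517706231725/2542314678779904.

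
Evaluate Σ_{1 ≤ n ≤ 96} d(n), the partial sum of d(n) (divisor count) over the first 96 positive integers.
Σ_{n ≤ 96} d(n) = 459

Compute d(n) for each 1 ≤ n ≤ 96: d(1) = 1, d(2) = 2, d(3) = 2, d(4) = 3, d(5) = 2, d(6) = 4, d(7) = 2, d(8) = 4, d(9) = 3, d(10) = 4, d(11) = 2, d(12) = 6, d(13) = 2, d(14) = 4, d(15) = 4, d(16) = 5, d(17) = 2, d(18) = 6, d(19) = 2, d(20) = 6, d(21) = 4, d(22) = 4, d(23) = 2, d(24) = 8, d(25) = 3, d(26) = 4, d(27) = 4, d(28) = 6, d(29) = 2, d(30) = 8, d(31) = 2, d(32) = 6, d(33) = 4, d(34) = 4, d(35) = 4, d(36) = 9, d(37) = 2, d(38) = 4, d(39) = 4, d(40) = 8, d(41) = 2, d(42) = 8, d(43) = 2, d(44) = 6, d(45) = 6, d(46) = 4, d(47) = 2, d(48) = 10, d(49) = 3, d(50) = 6, d(51) = 4, d(52) = 6, d(53) = 2, d(54) = 8, d(55) = 4, d(56) = 8, d(57) = 4, d(58) = 4, d(59) = 2, d(60) = 12, d(61) = 2, d(62) = 4, d(63) = 6, d(64) = 7, d(65) = 4, d(66) = 8, d(67) = 2, d(68) = 6, d(69) = 4, d(70) = 8, d(71) = 2, d(72) = 12, d(73) = 2, d(74) = 4, d(75) = 6, d(76) = 6, d(77) = 4, d(78) = 8, d(79) = 2, d(80) = 10, d(81) = 5, d(82) = 4, d(83) = 2, d(84) = 12, d(85) = 4, d(86) = 4, d(87) = 4, d(88) = 8, d(89) = 2, d(90) = 12, d(91) = 4, d(92) = 6, d(93) = 4, d(94) = 4, d(95) = 4, d(96) = 12. Summing all 96 values: 459. (Dirichlet's divisor formula: Σ_{n ≤ x} d(n) = x ln(x) + (2γ − 1) x + O(√x). For x = 96, the asymptotic estimate is ≈ 453.00.)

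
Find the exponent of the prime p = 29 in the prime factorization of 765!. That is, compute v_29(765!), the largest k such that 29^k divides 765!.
v_29(765!) = 26

Legendre's formula: v_p(n!) = Σ_{k ≥ 1} ⌊n / p^k⌋. For p = 29, n = 765, the terms are:
  ⌊765/29^1⌋ = ⌊765/29⌋ = 26
(the next term ⌊765/29^2⌋ = 0, terminating the sum). Summing: v_29(765!) = 26 = 26.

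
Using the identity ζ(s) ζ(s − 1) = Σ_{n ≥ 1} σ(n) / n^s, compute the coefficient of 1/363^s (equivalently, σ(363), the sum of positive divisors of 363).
σ(363) = 532

In the product (Σ m^0/m^s)(Σ k / k^s) = Σ (Σ_{d | n} d) / n^s, the coefficient of 1/n^s is σ(n) = Σ_{d | n} d. For n = 363, divisors are [1, 3, 11, 33, 121, 363]; summing: σ(363) = 532.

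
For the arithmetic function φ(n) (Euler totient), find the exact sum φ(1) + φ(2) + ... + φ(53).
Σ_{n ≤ 53} φ(n) = 882

Compute φ(n) for each 1 ≤ n ≤ 53: φ(1) = 1, φ(2) = 1, φ(3) = 2, φ(4) = 2, φ(5) = 4, φ(6) = 2, φ(7) = 6, φ(8) = 4, φ(9) = 6, φ(10) = 4, φ(11) = 10, φ(12) = 4, φ(13) = 12, φ(14) = 6, φ(15) = 8, φ(16) = 8, φ(17) = 16, φ(18) = 6, φ(19) = 18, φ(20) = 8, φ(21) = 12, φ(22) = 10, φ(23) = 22, φ(24) = 8, φ(25) = 20, φ(26) = 12, φ(27) = 18, φ(28) = 12, φ(29) = 28, φ(30) = 8, φ(31) = 30, φ(32) = 16, φ(33) = 20, φ(34) = 16, φ(35) = 24, φ(36) = 12, φ(37) = 36, φ(38) = 18, φ(39) = 24, φ(40) = 16, φ(41) = 40, φ(42) = 12, φ(43) = 42, φ(44) = 20, φ(45) = 24, φ(46) = 22, φ(47) = 46, φ(48) = 16, φ(49) = 42, φ(50) = 20, φ(51) = 32, φ(52) = 24, φ(53) = 52. Summing all 53 values: 882. (Average order: Σ_{n ≤ x} φ(n) ~ (3/π²) x². For x = 53, (3/π²)·53² ≈ 853.83.)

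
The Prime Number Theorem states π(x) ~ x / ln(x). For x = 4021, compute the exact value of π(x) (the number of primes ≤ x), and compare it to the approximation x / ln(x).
π(4021) = 556;  x/ln(x) ≈ 484.50;  relative error ≈ 12.86%.

Directly count primes up to 4021: π(4021) = 556. The PNT approximation gives 4021/ln(4021) ≈ 4021/8.29929 ≈ 484.50. Relative error (π(x) − x/ln(x)) / π(x) ≈ 12.86%; the approximation is known to undercount slightly (Li(x) is a better estimate).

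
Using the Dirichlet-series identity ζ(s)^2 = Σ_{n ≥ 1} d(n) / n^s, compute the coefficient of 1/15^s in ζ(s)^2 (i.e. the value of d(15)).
d(15) = 4

ζ(s)^2 = (Σ 1/m^s)(Σ 1/k^s). The coefficient of 1/n^s in the product is the number of ordered pairs (m, k) with mk = n, which equals d(n). For n = 15, divisors are [1, 3, 5, 15], so d(15) = 4.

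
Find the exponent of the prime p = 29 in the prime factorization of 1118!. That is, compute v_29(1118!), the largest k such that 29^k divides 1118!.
v_29(1118!) = 39

Legendre's formula: v_p(n!) = Σ_{k ≥ 1} ⌊n / p^k⌋. For p = 29, n = 1118, the terms are:
  ⌊1118/29^1⌋ = ⌊1118/29⌋ = 38
  ⌊1118/29^2⌋ = ⌊1118/841⌋ = 1
(the next term ⌊1118/29^3⌋ = 0, terminating the sum). Summing: v_29(1118!) = 38 + 1 = 39.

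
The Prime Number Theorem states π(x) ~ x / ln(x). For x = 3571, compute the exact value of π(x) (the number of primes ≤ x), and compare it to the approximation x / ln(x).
π(3571) = 500;  x/ln(x) ≈ 436.52;  relative error ≈ 12.70%.

Directly count primes up to 3571: π(3571) = 500. The PNT approximation gives 3571/ln(3571) ≈ 3571/8.18060 ≈ 436.52. Relative error (π(x) − x/ln(x)) / π(x) ≈ 12.70%; the approximation is known to undercount slightly (Li(x) is a better estimate).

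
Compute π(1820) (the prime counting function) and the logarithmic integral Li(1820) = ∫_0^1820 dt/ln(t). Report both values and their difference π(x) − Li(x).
π(1820) = 280;  Li(1820) ≈ 290.98;  π(x) − Li(x) ≈ -10.98.

Direct count of primes ≤ 1820 gives π(1820) = 280. Numerical evaluation of the logarithmic integral gives Li(1820) ≈ 290.98. The difference π(x) − Li(x) ≈ -10.98 is typically negative for small/moderate x (Li(x) overestimates), though Littlewood's theorem shows this sign changes infinitely often.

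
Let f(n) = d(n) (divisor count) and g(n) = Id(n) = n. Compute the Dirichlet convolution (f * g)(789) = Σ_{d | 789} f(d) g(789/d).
(d * Id)(789) = 1325

Divisors of 789: [1, 3, 263, 789]. For each d | 789:
  d = 1: d(1) · Id(789/1) = 1 · 789 = 789
  d = 3: d(3) · Id(789/3) = 2 · 263 = 526
  d = 263: d(263) · Id(789/263) = 2 · 3 = 6
  d = 789: d(789) · Id(789/789) = 4 · 1 = 4
Summing: (d * Id)(789) = 789 + 526 + 6 + 4 = 1325.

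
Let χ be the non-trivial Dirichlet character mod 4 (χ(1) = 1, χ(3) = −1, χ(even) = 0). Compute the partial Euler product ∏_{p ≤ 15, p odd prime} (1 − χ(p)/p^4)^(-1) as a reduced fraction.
∏ = 12412162137375/12550936856576

The odd primes p ≤ 15 are [3, 5, 7, 11, 13]. For each, χ(p) = 1 if p ≡ 1 mod 4, χ(p) = −1 if p ≡ 3 mod 4. Taking (1 − χ(p)/p^4)^(-1) = p^4/(p^4 − χ(p)): (1 − (-1)/3^4)^(-1) · (1 − (1)/5^4)^(-1) · (1 − (-1)/7^4)^(-1) · (1 − (-1)/11^4)^(-1) · (1 − (1)/13^4)^(-1) = 12412162137375/12550936856576.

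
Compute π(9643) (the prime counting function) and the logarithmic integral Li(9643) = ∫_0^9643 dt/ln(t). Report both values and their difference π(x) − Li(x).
π(9643) = 1191;  Li(9643) ≈ 1207.30;  π(x) − Li(x) ≈ -16.30.

Direct count of primes ≤ 9643 gives π(9643) = 1191. Numerical evaluation of the logarithmic integral gives Li(9643) ≈ 1207.30. The difference π(x) − Li(x) ≈ -16.30 is typically negative for small/moderate x (Li(x) overestimates), though Littlewood's theorem shows this sign changes infinitely often.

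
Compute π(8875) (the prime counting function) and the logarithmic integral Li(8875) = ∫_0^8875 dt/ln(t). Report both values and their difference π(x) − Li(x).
π(8875) = 1106;  Li(8875) ≈ 1123.21;  π(x) − Li(x) ≈ -17.21.

Direct count of primes ≤ 8875 gives π(8875) = 1106. Numerical evaluation of the logarithmic integral gives Li(8875) ≈ 1123.21. The difference π(x) − Li(x) ≈ -17.21 is typically negative for small/moderate x (Li(x) overestimates), though Littlewood's theorem shows this sign changes infinitely often.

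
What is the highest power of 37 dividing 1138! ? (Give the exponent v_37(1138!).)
v_37(1138!) = 30

Legendre's formula: v_p(n!) = Σ_{k ≥ 1} ⌊n / p^k⌋. For p = 37, n = 1138, the terms are:
  ⌊1138/37^1⌋ = ⌊1138/37⌋ = 30
(the next term ⌊1138/37^2⌋ = 0, terminating the sum). Summing: v_37(1138!) = 30 = 30.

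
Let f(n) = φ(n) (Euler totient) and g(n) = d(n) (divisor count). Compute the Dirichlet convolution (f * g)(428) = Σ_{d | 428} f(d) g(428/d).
(φ * d)(428) = 756

Divisors of 428: [1, 2, 4, 107, 214, 428]. For each d | 428:
  d = 1: φ(1) · d(428/1) = 1 · 6 = 6
  d = 2: φ(2) · d(428/2) = 1 · 4 = 4
  d = 4: φ(4) · d(428/4) = 2 · 2 = 4
  d = 107: φ(107) · d(428/107) = 106 · 3 = 318
  d = 214: φ(214) · d(428/214) = 106 · 2 = 212
  d = 428: φ(428) · d(428/428) = 212 · 1 = 212
Summing: (φ * d)(428) = 6 + 4 + 4 + 318 + 212 + 212 = 756.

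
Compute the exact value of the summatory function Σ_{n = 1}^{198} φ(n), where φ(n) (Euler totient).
Σ_{n ≤ 198} φ(n) = 11954

Compute φ(n) for each 1 ≤ n ≤ 198: φ(1) = 1, φ(2) = 1, φ(3) = 2, φ(4) = 2, φ(5) = 4, φ(6) = 2, φ(7) = 6, φ(8) = 4, φ(9) = 6, φ(10) = 4, φ(11) = 10, φ(12) = 4, φ(13) = 12, φ(14) = 6, φ(15) = 8, φ(16) = 8, φ(17) = 16, φ(18) = 6, φ(19) = 18, φ(20) = 8, φ(21) = 12, φ(22) = 10, φ(23) = 22, φ(24) = 8, φ(25) = 20, φ(26) = 12, φ(27) = 18, φ(28) = 12, φ(29) = 28, φ(30) = 8, φ(31) = 30, φ(32) = 16, φ(33) = 20, φ(34) = 16, φ(35) = 24, φ(36) = 12, φ(37) = 36, φ(38) = 18, φ(39) = 24, φ(40) = 16, φ(41) = 40, φ(42) = 12, φ(43) = 42, φ(44) = 20, φ(45) = 24, φ(46) = 22, φ(47) = 46, φ(48) = 16, φ(49) = 42, φ(50) = 20, φ(51) = 32, φ(52) = 24, φ(53) = 52, φ(54) = 18, φ(55) = 40, φ(56) = 24, φ(57) = 36, φ(58) = 28, φ(59) = 58, φ(60) = 16, φ(61) = 60, φ(62) = 30, φ(63) = 36, φ(64) = 32, φ(65) = 48, φ(66) = 20, φ(67) = 66, φ(68) = 32, φ(69) = 44, φ(70) = 24, φ(71) = 70, φ(72) = 24, φ(73) = 72, φ(74) = 36, φ(75) = 40, φ(76) = 36, φ(77) = 60, φ(78) = 24, φ(79) = 78, φ(80) = 32, φ(81) = 54, φ(82) = 40, φ(83) = 82, φ(84) = 24, φ(85) = 64, φ(86) = 42, φ(87) = 56, φ(88) = 40, φ(89) = 88, φ(90) = 24, φ(91) = 72, φ(92) = 44, φ(93) = 60, φ(94) = 46, φ(95) = 72, φ(96) = 32, φ(97) = 96, φ(98) = 42, φ(99) = 60, φ(100) = 40, φ(101) = 100, φ(102) = 32, φ(103) = 102, φ(104) = 48, φ(105) = 48, φ(106) = 52, φ(107) = 106, φ(108) = 36, φ(109) = 108, φ(110) = 40, φ(111) = 72, φ(112) = 48, φ(113) = 112, φ(114) = 36, φ(115) = 88, φ(116) = 56, φ(117) = 72, φ(118) = 58, φ(119) = 96, φ(120) = 32, φ(121) = 110, φ(122) = 60, φ(123) = 80, φ(124) = 60, φ(125) = 100, φ(126) = 36, φ(127) = 126, φ(128) = 64, φ(129) = 84, φ(130) = 48, φ(131) = 130, φ(132) = 40, φ(133) = 108, φ(134) = 66, φ(135) = 72, φ(136) = 64, φ(137) = 136, φ(138) = 44, φ(139) = 138, φ(140) = 48, φ(141) = 92, φ(142) = 70, φ(143) = 120, φ(144) = 48, φ(145) = 112, φ(146) = 72, φ(147) = 84, φ(148) = 72, φ(149) = 148, φ(150) = 40, φ(151) = 150, φ(152) = 72, φ(153) = 96, φ(154) = 60, φ(155) = 120, φ(156) = 48, φ(157) = 156, φ(158) = 78, φ(159) = 104, φ(160) = 64, φ(161) = 132, φ(162) = 54, φ(163) = 162, φ(164) = 80, φ(165) = 80, φ(166) = 82, φ(167) = 166, φ(168) = 48, φ(169) = 156, φ(170) = 64, φ(171) = 108, φ(172) = 84, φ(173) = 172, φ(174) = 56, φ(175) = 120, φ(176) = 80, φ(177) = 116, φ(178) = 88, φ(179) = 178, φ(180) = 48, φ(181) = 180, φ(182) = 72, φ(183) = 120, φ(184) = 88, φ(185) = 144, φ(186) = 60, φ(187) = 160, φ(188) = 92, φ(189) = 108, φ(190) = 72, φ(191) = 190, φ(192) = 64, φ(193) = 192, φ(194) = 96, φ(195) = 96, φ(196) = 84, φ(197) = 196, φ(198) = 60. Summing all 198 values: 11954. (Average order: Σ_{n ≤ x} φ(n) ~ (3/π²) x². For x = 198, (3/π²)·198² ≈ 11916.59.)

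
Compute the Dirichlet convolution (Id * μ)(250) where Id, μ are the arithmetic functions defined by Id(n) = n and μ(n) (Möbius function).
(Id * μ)(250) = 100

Divisors of 250: [1, 2, 5, 10, 25, 50, 125, 250]. For each d | 250:
  d = 1: Id(1) · μ(250/1) = 1 · 0 = 0
  d = 2: Id(2) · μ(250/2) = 2 · 0 = 0
  d = 5: Id(5) · μ(250/5) = 5 · 0 = 0
  d = 10: Id(10) · μ(250/10) = 10 · 0 = 0
  d = 25: Id(25) · μ(250/25) = 25 · 1 = 25
  d = 50: Id(50) · μ(250/50) = 50 · -1 = -50
  d = 125: Id(125) · μ(250/125) = 125 · -1 = -125
  d = 250: Id(250) · μ(250/250) = 250 · 1 = 250
Summing: (Id * μ)(250) = 0 + 0 + 0 + 0 + 25 + -50 + -125 + 250 = 100.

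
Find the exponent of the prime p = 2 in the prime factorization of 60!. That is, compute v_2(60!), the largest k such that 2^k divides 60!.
v_2(60!) = 56

Legendre's formula: v_p(n!) = Σ_{k ≥ 1} ⌊n / p^k⌋. For p = 2, n = 60, the terms are:
  ⌊60/2^1⌋ = ⌊60/2⌋ = 30
  ⌊60/2^2⌋ = ⌊60/4⌋ = 15
  ⌊60/2^3⌋ = ⌊60/8⌋ = 7
  ⌊60/2^4⌋ = ⌊60/16⌋ = 3
  ⌊60/2^5⌋ = ⌊60/32⌋ = 1
(the next term ⌊60/2^6⌋ = 0, terminating the sum). Summing: v_2(60!) = 30 + 15 + 7 + 3 + 1 = 56.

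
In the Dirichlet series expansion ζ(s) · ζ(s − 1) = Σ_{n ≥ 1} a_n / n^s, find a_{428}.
σ(428) = 756

In the product (Σ m^0/m^s)(Σ k / k^s) = Σ (Σ_{d | n} d) / n^s, the coefficient of 1/n^s is σ(n) = Σ_{d | n} d. For n = 428, divisors are [1, 2, 4, 107, 214, 428]; summing: σ(428) = 756.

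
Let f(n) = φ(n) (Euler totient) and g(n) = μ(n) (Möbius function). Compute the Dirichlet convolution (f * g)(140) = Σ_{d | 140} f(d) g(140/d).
(φ * μ)(140) = 15

Divisors of 140: [1, 2, 4, 5, 7, 10, 14, 20, 28, 35, 70, 140]. For each d | 140:
  d = 1: φ(1) · μ(140/1) = 1 · 0 = 0
  d = 2: φ(2) · μ(140/2) = 1 · -1 = -1
  d = 4: φ(4) · μ(140/4) = 2 · 1 = 2
  d = 5: φ(5) · μ(140/5) = 4 · 0 = 0
  d = 7: φ(7) · μ(140/7) = 6 · 0 = 0
  d = 10: φ(10) · μ(140/10) = 4 · 1 = 4
  d = 14: φ(14) · μ(140/14) = 6 · 1 = 6
  d = 20: φ(20) · μ(140/20) = 8 · -1 = -8
  d = 28: φ(28) · μ(140/28) = 12 · -1 = -12
  d = 35: φ(35) · μ(140/35) = 24 · 0 = 0
  d = 70: φ(70) · μ(140/70) = 24 · -1 = -24
  d = 140: φ(140) · μ(140/140) = 48 · 1 = 48
Summing: (φ * μ)(140) = 0 + -1 + 2 + 0 + 0 + 4 + 6 + -8 + -12 + 0 + -24 + 48 = 15.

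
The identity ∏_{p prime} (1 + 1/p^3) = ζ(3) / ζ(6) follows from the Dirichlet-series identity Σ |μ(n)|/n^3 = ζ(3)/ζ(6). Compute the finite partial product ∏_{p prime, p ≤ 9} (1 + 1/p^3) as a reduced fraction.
∏ = 1032/875

The primes p ≤ 9 are [2, 3, 5, 7]. For each, (1 + 1/p^3) = (p^3 + 1)/p^3. Multiplying these fractions over p ∈ [2, 3, 5, 7] gives 1032/875. (In the limit P → ∞ this tends to ζ(3)/ζ(6).)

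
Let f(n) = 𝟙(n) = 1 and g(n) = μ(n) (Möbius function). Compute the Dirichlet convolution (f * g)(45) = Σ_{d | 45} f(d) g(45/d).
(𝟙 * μ)(45) = 0

Divisors of 45: [1, 3, 5, 9, 15, 45]. For each d | 45:
  d = 1: 𝟙(1) · μ(45/1) = 1 · 0 = 0
  d = 3: 𝟙(3) · μ(45/3) = 1 · 1 = 1
  d = 5: 𝟙(5) · μ(45/5) = 1 · 0 = 0
  d = 9: 𝟙(9) · μ(45/9) = 1 · -1 = -1
  d = 15: 𝟙(15) · μ(45/15) = 1 · -1 = -1
  d = 45: 𝟙(45) · μ(45/45) = 1 · 1 = 1
Summing: (𝟙 * μ)(45) = 0 + 1 + 0 + -1 + -1 + 1 = 0.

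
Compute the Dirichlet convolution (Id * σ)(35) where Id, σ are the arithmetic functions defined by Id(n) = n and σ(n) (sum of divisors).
(Id * σ)(35) = 165

Divisors of 35: [1, 5, 7, 35]. For each d | 35:
  d = 1: Id(1) · σ(35/1) = 1 · 48 = 48
  d = 5: Id(5) · σ(35/5) = 5 · 8 = 40
  d = 7: Id(7) · σ(35/7) = 7 · 6 = 42
  d = 35: Id(35) · σ(35/35) = 35 · 1 = 35
Summing: (Id * σ)(35) = 48 + 40 + 42 + 35 = 165.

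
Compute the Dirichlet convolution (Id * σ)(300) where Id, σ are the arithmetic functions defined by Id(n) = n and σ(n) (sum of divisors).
(Id * σ)(300) = 10234

Divisors of 300: [1, 2, 3, 4, 5, 6, 10, 12, 15, 20, 25, 30, 50, 60, 75, 100, 150, 300]. For each d | 300:
  d = 1: Id(1) · σ(300/1) = 1 · 868 = 868
  d = 2: Id(2) · σ(300/2) = 2 · 372 = 744
  d = 3: Id(3) · σ(300/3) = 3 · 217 = 651
  d = 4: Id(4) · σ(300/4) = 4 · 124 = 496
  d = 5: Id(5) · σ(300/5) = 5 · 168 = 840
  d = 6: Id(6) · σ(300/6) = 6 · 93 = 558
  d = 10: Id(10) · σ(300/10) = 10 · 72 = 720
  d = 12: Id(12) · σ(300/12) = 12 · 31 = 372
  d = 15: Id(15) · σ(300/15) = 15 · 42 = 630
  d = 20: Id(20) · σ(300/20) = 20 · 24 = 480
  d = 25: Id(25) · σ(300/25) = 25 · 28 = 700
  d = 30: Id(30) · σ(300/30) = 30 · 18 = 540
  d = 50: Id(50) · σ(300/50) = 50 · 12 = 600
  d = 60: Id(60) · σ(300/60) = 60 · 6 = 360
  d = 75: Id(75) · σ(300/75) = 75 · 7 = 525
  d = 100: Id(100) · σ(300/100) = 100 · 4 = 400
  d = 150: Id(150) · σ(300/150) = 150 · 3 = 450
  d = 300: Id(300) · σ(300/300) = 300 · 1 = 300
Summing: (Id * σ)(300) = 868 + 744 + 651 + 496 + 840 + 558 + 720 + 372 + 630 + 480 + 700 + 540 + 600 + 360 + 525 + 400 + 450 + 300 = 10234.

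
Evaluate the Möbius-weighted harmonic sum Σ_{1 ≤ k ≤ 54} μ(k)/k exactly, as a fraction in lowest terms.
Σ μ(k)/k = -214765271462202733/10863052825730014910

Values of μ(k) for 1 ≤ k ≤ 54: μ(1) = 1, μ(2) = -1, μ(3) = -1, μ(5) = -1, μ(6) = 1, μ(7) = -1, μ(10) = 1, μ(11) = -1, μ(13) = -1, μ(14) = 1, μ(15) = 1, μ(17) = -1, μ(19) = -1, μ(21) = 1, μ(22) = 1, μ(23) = -1, μ(26) = 1, μ(29) = -1, μ(30) = -1, μ(31) = -1, μ(33) = 1, μ(34) = 1, μ(35) = 1, μ(37) = -1, μ(38) = 1, μ(39) = 1, μ(41) = -1, μ(42) = -1, μ(43) = -1, μ(46) = 1, μ(47) = -1, μ(51) = 1, μ(53) = -1, with μ = 0 on non-squarefree integers. Summing μ(k)/k for k where μ(k) ≠ 0 gives -214765271462202733/10863052825730014910 ≈ -0.0198. (PNT ⟺ this sum → 0 as n → ∞.)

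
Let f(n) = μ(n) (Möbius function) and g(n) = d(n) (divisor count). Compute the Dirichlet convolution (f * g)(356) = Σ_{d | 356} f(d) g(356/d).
(μ * d)(356) = 1

Divisors of 356: [1, 2, 4, 89, 178, 356]. For each d | 356:
  d = 1: μ(1) · d(356/1) = 1 · 6 = 6
  d = 2: μ(2) · d(356/2) = -1 · 4 = -4
  d = 4: μ(4) · d(356/4) = 0 · 2 = 0
  d = 89: μ(89) · d(356/89) = -1 · 3 = -3
  d = 178: μ(178) · d(356/178) = 1 · 2 = 2
  d = 356: μ(356) · d(356/356) = 0 · 1 = 0
Summing: (μ * d)(356) = 6 + -4 + 0 + -3 + 2 + 0 = 1.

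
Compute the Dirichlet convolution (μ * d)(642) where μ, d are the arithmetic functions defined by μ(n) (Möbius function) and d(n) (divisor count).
(μ * d)(642) = 1

Divisors of 642: [1, 2, 3, 6, 107, 214, 321, 642]. For each d | 642:
  d = 1: μ(1) · d(642/1) = 1 · 8 = 8
  d = 2: μ(2) · d(642/2) = -1 · 4 = -4
  d = 3: μ(3) · d(642/3) = -1 · 4 = -4
  d = 6: μ(6) · d(642/6) = 1 · 2 = 2
  d = 107: μ(107) · d(642/107) = -1 · 4 = -4
  d = 214: μ(214) · d(642/214) = 1 · 2 = 2
  d = 321: μ(321) · d(642/321) = 1 · 2 = 2
  d = 642: μ(642) · d(642/642) = -1 · 1 = -1
Summing: (μ * d)(642) = 8 + -4 + -4 + 2 + -4 + 2 + 2 + -1 = 1.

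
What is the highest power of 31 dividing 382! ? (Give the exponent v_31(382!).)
v_31(382!) = 12

Legendre's formula: v_p(n!) = Σ_{k ≥ 1} ⌊n / p^k⌋. For p = 31, n = 382, the terms are:
  ⌊382/31^1⌋ = ⌊382/31⌋ = 12
(the next term ⌊382/31^2⌋ = 0, terminating the sum). Summing: v_31(382!) = 12 = 12.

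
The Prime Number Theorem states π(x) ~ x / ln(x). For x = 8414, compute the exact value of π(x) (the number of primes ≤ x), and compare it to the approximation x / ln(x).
π(8414) = 1051;  x/ln(x) ≈ 930.99;  relative error ≈ 11.42%.

Directly count primes up to 8414: π(8414) = 1051. The PNT approximation gives 8414/ln(8414) ≈ 8414/9.03765 ≈ 930.99. Relative error (π(x) − x/ln(x)) / π(x) ≈ 11.42%; the approximation is known to undercount slightly (Li(x) is a better estimate).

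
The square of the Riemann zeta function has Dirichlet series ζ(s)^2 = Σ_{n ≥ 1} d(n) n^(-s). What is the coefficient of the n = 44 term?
d(44) = 6

ζ(s)^2 = (Σ 1/m^s)(Σ 1/k^s). The coefficient of 1/n^s in the product is the number of ordered pairs (m, k) with mk = n, which equals d(n). For n = 44, divisors are [1, 2, 4, 11, 22, 44], so d(44) = 6.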